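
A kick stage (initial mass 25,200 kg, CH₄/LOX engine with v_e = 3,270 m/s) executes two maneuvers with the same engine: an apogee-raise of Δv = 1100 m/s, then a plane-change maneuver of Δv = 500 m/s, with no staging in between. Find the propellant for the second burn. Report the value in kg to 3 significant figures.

After the first burn: m = 25200 × exp(−1100/3270.0) = 25200 × 0.71434 = 18,001.4 kg.
After the second burn: m = 18,001.4 × exp(−500/3270.0) = 18,001.4 × 0.85821 = 15,449 kg.
Second-burn propellant = 18,001.4 − 15,449 = 2,552.4 kg.

propellant for the second burn ≈ 2550 kg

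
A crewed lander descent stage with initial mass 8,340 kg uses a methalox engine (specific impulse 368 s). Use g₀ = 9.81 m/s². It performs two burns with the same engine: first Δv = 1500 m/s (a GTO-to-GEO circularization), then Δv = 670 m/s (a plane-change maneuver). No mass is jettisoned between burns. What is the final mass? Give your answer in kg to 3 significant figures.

v_e = Isp · g₀ = 368 × 9.81 = 3610.1 m/s.
After the first burn: m = 8340 × exp(−1500/3610.1) = 8340 × 0.66001 = 5,504.48 kg.
After the second burn: m = 5,504.48 × exp(−670/3610.1) = 5,504.48 × 0.83061 = 4,572.08 kg.

final mass ≈ 4570 kg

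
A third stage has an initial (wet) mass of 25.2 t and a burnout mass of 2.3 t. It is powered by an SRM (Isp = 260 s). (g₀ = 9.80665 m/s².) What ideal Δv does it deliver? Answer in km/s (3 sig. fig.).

v_e = Isp · g₀ = 260 × 9.80665 = 2549.7 m/s.
From the ideal rocket equation, Δv = v_e · ln(m₀/m_f) = 2549.7 × ln(10.96) = 2549.7 × 2.3939 ≈ 6103.9 m/s.

Δv ≈ 6.10 km/s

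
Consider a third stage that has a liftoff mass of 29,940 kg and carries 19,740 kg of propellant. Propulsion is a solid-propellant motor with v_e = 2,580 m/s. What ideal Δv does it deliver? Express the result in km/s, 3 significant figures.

m_f = m₀ − m_prop = 29,940 − 19,740 = 10,200 kg.
By the Tsiolkovsky rocket equation, Δv = v_e · ln(m₀/m_f) = 2580.0 × ln(2.935) = 2580.0 × 1.0768 ≈ 2778.2 m/s.

Δv ≈ 2.78 km/s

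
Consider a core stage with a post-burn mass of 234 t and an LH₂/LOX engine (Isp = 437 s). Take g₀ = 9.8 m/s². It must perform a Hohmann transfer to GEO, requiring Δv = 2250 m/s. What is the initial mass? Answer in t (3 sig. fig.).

v_e = Isp · g₀ = 437 × 9.8 = 4282.6 m/s.
Rocket equation: m₀/m_f = exp(Δv / v_e) = exp(2250 / 4282.6) = exp(0.5254) = 1.6911.
m₀ = m_f × 1.6911 = 234 × 1.6911 = 395.717 t.

initial mass ≈ 396 t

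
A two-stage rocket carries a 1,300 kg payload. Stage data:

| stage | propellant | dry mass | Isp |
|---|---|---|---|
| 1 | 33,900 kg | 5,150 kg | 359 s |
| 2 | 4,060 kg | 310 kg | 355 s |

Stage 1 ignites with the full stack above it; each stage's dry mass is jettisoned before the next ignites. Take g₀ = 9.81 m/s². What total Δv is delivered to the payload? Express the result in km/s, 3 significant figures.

Ignition mass of stage 1 = 33,900+5,150 + 4,060+310 + 1,300 = 44,720 kg.
Stage 1: m₀ = 44,720 kg, m_f = 44,720 − 33,900 = 10,820 kg; Δv = 359×9.81×ln(4.133) = 3521.8×1.4190 ≈ 4998 m/s.
Stage 2: m₀ = 5,670 kg, m_f = 5,670 − 4,060 = 1,610 kg; Δv = 355×9.81×ln(3.522) = 3482.6×1.2590 ≈ 4384 m/s.
Total Δv = 4998 + 4384 = 9382 m/s.

Δv ≈ 9.38 km/s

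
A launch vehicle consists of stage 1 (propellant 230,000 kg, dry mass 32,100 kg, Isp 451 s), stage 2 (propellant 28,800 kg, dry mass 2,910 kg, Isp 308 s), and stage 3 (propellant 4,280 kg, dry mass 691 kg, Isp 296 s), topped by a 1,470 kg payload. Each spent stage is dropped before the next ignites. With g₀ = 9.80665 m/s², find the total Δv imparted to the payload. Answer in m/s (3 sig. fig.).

Ignition mass of stage 1 = 230,000+32,100 + 28,800+2,910 + 4,280+691 + 1,470 = 300,251 kg.
Stage 1: m₀ = 300,251 kg, m_f = 300,251 − 230,000 = 70,251 kg; Δv = 451×9.80665×ln(4.274) = 4422.8×1.4525 ≈ 6424 m/s.
Stage 2: m₀ = 38,151 kg, m_f = 38,151 − 28,800 = 9,351 kg; Δv = 308×9.80665×ln(4.08) = 3020.4×1.4061 ≈ 4247 m/s.
Stage 3: m₀ = 6,441 kg, m_f = 6,441 − 4,280 = 2,161 kg; Δv = 296×9.80665×ln(2.981) = 2902.8×1.0921 ≈ 3170 m/s.
Total Δv = 6424 + 4247 + 3170 = 13841 m/s.

Δv ≈ 13800 m/s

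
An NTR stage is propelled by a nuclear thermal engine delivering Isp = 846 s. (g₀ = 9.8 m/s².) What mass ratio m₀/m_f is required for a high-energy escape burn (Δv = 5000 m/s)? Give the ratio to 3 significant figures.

mass ratio ≈ 1.83

v_e = Isp · g₀ = 846 × 9.8 = 8290.8 m/s.
m₀/m_f = exp(Δv / v_e) = exp(5000 / 8290.8) = exp(0.6031) = 1.8277.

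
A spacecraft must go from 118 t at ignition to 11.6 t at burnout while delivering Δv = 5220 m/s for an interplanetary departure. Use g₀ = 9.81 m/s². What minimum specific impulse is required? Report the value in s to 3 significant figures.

Isp ≈ 229 s

ln(m₀/m_f) = ln(118000/11600) = ln(10.17) = 2.3197.
From the ideal rocket equation, v_e = Δv / ln(m₀/m_f) = 5220 / 2.3197 = 2250.3 m/s.
Isp = v_e / g₀ = 2250.3 / 9.81 = 229.4 s.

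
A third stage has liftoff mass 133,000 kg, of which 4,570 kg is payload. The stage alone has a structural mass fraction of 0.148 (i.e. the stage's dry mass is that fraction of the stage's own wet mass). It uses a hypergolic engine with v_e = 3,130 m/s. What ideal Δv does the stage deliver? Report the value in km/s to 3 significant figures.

Stage wet mass = m₀ − payload = 133,000 − 4,570 = 128,430 kg.
Stage dry mass = ε × stage wet mass = 0.148 × 128,430 = 19,007.6 kg.
Burnout mass m_f = stage dry + payload = 19,007.6 + 4,570 = 23,577.6 kg.
Δv = v_e · ln(133,000/23,577.6) = 3130.0 × ln(5.641) = 3130.0 × 1.7301 ≈ 5415 m/s.

Δv ≈ 5.42 km/s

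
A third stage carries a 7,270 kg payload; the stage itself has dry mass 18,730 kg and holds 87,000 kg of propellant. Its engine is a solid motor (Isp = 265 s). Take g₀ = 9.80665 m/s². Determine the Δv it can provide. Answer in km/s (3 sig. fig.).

v_e = Isp · g₀ = 265 × 9.80665 = 2598.8 m/s.
m₀ = payload + dry + propellant = 7,270 + 18,730 + 87,000 = 113,000 kg.
m_f = payload + dry = 7,270 + 18,730 = 26,000 kg.
Using Δv = v_e ln(m₀/m_f): Δv = v_e · ln(m₀/m_f) = 2598.8 × ln(4.346) = 2598.8 × 1.4693 ≈ 3818.3 m/s.

Δv ≈ 3.82 km/s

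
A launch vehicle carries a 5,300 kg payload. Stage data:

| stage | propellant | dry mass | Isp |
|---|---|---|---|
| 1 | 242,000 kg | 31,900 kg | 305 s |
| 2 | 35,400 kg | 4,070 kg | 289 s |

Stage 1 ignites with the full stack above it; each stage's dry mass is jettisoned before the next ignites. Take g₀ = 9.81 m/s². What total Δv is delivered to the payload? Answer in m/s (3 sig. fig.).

Ignition mass of stage 1 = 242,000+31,900 + 35,400+4,070 + 5,300 = 318,670 kg.
Stage 1: m₀ = 318,670 kg, m_f = 318,670 − 242,000 = 76,670 kg; Δv = 305×9.81×ln(4.156) = 2992.1×1.4246 ≈ 4263 m/s.
Stage 2: m₀ = 44,770 kg, m_f = 44,770 − 35,400 = 9,370 kg; Δv = 289×9.81×ln(4.778) = 2835.1×1.5640 ≈ 4434 m/s.
Total Δv = 4263 + 4434 = 8697 m/s.

Δv ≈ 8700 m/s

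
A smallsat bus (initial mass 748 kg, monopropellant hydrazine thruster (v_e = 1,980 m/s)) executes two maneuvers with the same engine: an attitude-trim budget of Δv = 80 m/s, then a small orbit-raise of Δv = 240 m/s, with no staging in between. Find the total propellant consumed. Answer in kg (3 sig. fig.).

total propellant consumed ≈ 112 kg

After the first burn: m = 748 × exp(−80/1980.0) = 748 × 0.96040 = 718.379 kg.
After the second burn: m = 718.379 × exp(−240/1980.0) = 718.379 × 0.88585 = 636.376 kg.
Total propellant = m₀ − m_final = 748 − 636.376 = 111.624 kg.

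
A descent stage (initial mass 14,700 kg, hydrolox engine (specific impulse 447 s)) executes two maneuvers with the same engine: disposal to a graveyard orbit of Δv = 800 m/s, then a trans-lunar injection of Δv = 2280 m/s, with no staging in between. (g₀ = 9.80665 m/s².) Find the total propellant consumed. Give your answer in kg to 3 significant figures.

v_e = Isp · g₀ = 447 × 9.80665 = 4383.6 m/s.
After the first burn: m = 14700 × exp(−800/4383.6) = 14700 × 0.83319 = 12,247.9 kg.
After the second burn: m = 12,247.9 × exp(−2280/4383.6) = 12,247.9 × 0.59445 = 7,280.76 kg.
Total propellant = m₀ − m_final = 14700 − 7,280.76 = 7,419.24 kg.

total propellant consumed ≈ 7420 kg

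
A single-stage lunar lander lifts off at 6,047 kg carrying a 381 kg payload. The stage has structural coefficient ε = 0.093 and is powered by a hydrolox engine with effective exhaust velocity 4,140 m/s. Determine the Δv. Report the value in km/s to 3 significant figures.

Δv ≈ 7.85 km/s

Stage wet mass = m₀ − payload = 6,047 − 381 = 5,666 kg.
Stage dry mass = ε × stage wet mass = 0.093 × 5,666 = 526.938 kg.
Burnout mass m_f = stage dry + payload = 526.938 + 381 = 907.938 kg.
Δv = v_e · ln(6,047/907.938) = 4140.0 × ln(6.66) = 4140.0 × 1.8961 ≈ 7850 m/s.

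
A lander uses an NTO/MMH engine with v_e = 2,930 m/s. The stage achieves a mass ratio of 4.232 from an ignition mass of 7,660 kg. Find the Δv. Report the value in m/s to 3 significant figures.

Δv ≈ 4230 m/s

Using Δv = v_e ln(m₀/m_f): Δv = v_e · ln(4.232) = 2930.0 × 1.4427 ≈ 4227.0 m/s.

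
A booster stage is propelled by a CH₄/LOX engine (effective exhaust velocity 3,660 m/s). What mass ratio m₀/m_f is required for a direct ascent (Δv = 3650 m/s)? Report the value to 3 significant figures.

mass ratio ≈ 2.71

Using Δv = v_e ln(m₀/m_f): m₀/m_f = exp(Δv / v_e) = exp(3650 / 3660.0) = exp(0.9973) = 2.7109.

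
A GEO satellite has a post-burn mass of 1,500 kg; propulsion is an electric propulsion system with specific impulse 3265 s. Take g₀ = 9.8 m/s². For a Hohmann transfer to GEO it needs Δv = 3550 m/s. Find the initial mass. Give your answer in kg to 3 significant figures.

initial mass ≈ 1680 kg

v_e = Isp · g₀ = 3265 × 9.8 = 31997.0 m/s.
Rocket equation: m₀/m_f = exp(Δv / v_e) = exp(3550 / 31997.0) = exp(0.1109) = 1.1173.
m₀ = m_f × 1.1173 = 1,500 × 1.1173 = 1,675.95 kg.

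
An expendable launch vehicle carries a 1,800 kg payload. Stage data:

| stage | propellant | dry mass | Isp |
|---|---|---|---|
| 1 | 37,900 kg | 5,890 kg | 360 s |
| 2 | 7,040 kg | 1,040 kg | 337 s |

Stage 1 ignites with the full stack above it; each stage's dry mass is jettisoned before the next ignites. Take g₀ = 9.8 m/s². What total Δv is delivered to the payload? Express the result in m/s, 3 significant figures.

Δv ≈ 8440 m/s

Ignition mass of stage 1 = 37,900+5,890 + 7,040+1,040 + 1,800 = 53,670 kg.
Stage 1: m₀ = 53,670 kg, m_f = 53,670 − 37,900 = 15,770 kg; Δv = 360×9.8×ln(3.403) = 3528.0×1.2247 ≈ 4321 m/s.
Stage 2: m₀ = 9,880 kg, m_f = 9,880 − 7,040 = 2,840 kg; Δv = 337×9.8×ln(3.479) = 3302.6×1.2467 ≈ 4117 m/s.
Total Δv = 4321 + 4117 = 8438 m/s.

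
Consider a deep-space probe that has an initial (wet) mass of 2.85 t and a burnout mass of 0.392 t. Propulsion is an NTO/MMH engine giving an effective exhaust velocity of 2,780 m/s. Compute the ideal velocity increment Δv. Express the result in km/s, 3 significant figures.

From the ideal rocket equation, Δv = v_e · ln(m₀/m_f) = 2780.0 × ln(7.27) = 2780.0 × 1.9838 ≈ 5515.0 m/s.

Δv ≈ 5.51 km/s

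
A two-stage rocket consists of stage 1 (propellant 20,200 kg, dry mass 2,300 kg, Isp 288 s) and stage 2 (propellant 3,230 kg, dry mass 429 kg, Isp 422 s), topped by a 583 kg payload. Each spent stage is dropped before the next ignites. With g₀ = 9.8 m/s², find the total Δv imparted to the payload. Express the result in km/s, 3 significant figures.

Ignition mass of stage 1 = 20,200+2,300 + 3,230+429 + 583 = 26,742 kg.
Stage 1: m₀ = 26,742 kg, m_f = 26,742 − 20,200 = 6,542 kg; Δv = 288×9.8×ln(4.088) = 2822.4×1.4080 ≈ 3974 m/s.
Stage 2: m₀ = 4,242 kg, m_f = 4,242 − 3,230 = 1,012 kg; Δv = 422×9.8×ln(4.192) = 4135.6×1.4331 ≈ 5927 m/s.
Total Δv = 3974 + 5927 = 9901 m/s.

Δv ≈ 9.90 km/s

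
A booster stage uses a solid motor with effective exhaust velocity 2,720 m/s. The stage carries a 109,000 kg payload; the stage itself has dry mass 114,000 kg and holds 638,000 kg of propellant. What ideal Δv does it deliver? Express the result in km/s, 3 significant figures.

Δv ≈ 3.67 km/s

m₀ = payload + dry + propellant = 109,000 + 114,000 + 638,000 = 861,000 kg.
m_f = payload + dry = 109,000 + 114,000 = 223,000 kg.
Using Δv = v_e ln(m₀/m_f): Δv = v_e · ln(m₀/m_f) = 2720.0 × ln(3.861) = 2720.0 × 1.3509 ≈ 3674.5 m/s.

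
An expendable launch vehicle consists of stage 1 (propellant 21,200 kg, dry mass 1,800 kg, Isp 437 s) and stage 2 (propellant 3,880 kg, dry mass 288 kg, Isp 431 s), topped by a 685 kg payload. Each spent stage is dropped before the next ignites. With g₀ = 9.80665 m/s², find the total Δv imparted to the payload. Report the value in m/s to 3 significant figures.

Δv ≈ 12900 m/s

Ignition mass of stage 1 = 21,200+1,800 + 3,880+288 + 685 = 27,853 kg.
Stage 1: m₀ = 27,853 kg, m_f = 27,853 − 21,200 = 6,653 kg; Δv = 437×9.80665×ln(4.187) = 4285.5×1.4319 ≈ 6136 m/s.
Stage 2: m₀ = 4,853 kg, m_f = 4,853 − 3,880 = 973 kg; Δv = 431×9.80665×ln(4.988) = 4226.7×1.6070 ≈ 6792 m/s.
Total Δv = 6136 + 6792 = 12928 m/s.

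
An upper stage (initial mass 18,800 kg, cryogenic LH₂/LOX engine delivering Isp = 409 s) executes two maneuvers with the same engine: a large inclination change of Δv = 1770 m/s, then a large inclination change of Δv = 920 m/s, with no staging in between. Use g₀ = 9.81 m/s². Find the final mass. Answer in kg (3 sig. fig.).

final mass ≈ 9620 kg

v_e = Isp · g₀ = 409 × 9.81 = 4012.3 m/s.
After the first burn: m = 18800 × exp(−1770/4012.3) = 18800 × 0.64330 = 12,094 kg.
After the second burn: m = 12,094 × exp(−920/4012.3) = 12,094 × 0.79509 = 9,615.82 kg.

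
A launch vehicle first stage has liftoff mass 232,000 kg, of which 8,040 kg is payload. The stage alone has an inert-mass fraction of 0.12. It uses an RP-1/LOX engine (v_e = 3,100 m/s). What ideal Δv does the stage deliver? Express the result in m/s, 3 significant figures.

Stage wet mass = m₀ − payload = 232,000 − 8,040 = 223,960 kg.
Stage dry mass = ε × stage wet mass = 0.12 × 223,960 = 26,875.2 kg.
Burnout mass m_f = stage dry + payload = 26,875.2 + 8,040 = 34,915.2 kg.
By the Tsiolkovsky rocket equation, Δv = v_e · ln(232,000/34,915.2) = 3100.0 × ln(6.645) = 3100.0 × 1.8938 ≈ 5871 m/s.

Δv ≈ 5870 m/s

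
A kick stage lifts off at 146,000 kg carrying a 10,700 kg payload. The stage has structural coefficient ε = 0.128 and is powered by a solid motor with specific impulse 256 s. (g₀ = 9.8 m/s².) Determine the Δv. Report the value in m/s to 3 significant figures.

Stage wet mass = m₀ − payload = 146,000 − 10,700 = 135,300 kg.
Stage dry mass = ε × stage wet mass = 0.128 × 135,300 = 17,318.4 kg.
Burnout mass m_f = stage dry + payload = 17,318.4 + 10,700 = 28,018.4 kg.
v_e = Isp · g₀ = 256 × 9.8 = 2508.8 m/s.
Δv = v_e · ln(146,000/28,018.4) = 2508.8 × ln(5.211) = 2508.8 × 1.6507 ≈ 4141 m/s.

Δv ≈ 4140 m/s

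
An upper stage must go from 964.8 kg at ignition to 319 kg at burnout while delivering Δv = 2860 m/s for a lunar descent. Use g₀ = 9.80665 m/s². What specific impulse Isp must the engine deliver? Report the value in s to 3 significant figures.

ln(m₀/m_f) = ln(964.8/319) = ln(3.024) = 1.1067.
v_e = Δv / ln(m₀/m_f) = 2860 / 1.1067 = 2584.2 m/s.
Isp = v_e / g₀ = 2584.2 / 9.80665 = 263.5 s.

Isp ≈ 264 s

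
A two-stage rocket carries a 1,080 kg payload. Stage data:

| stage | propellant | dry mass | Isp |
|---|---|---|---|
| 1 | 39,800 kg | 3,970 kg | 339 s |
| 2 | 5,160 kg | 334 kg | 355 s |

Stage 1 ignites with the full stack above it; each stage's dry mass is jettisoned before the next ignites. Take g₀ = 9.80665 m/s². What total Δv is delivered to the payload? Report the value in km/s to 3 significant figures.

Δv ≈ 10.5 km/s

Ignition mass of stage 1 = 39,800+3,970 + 5,160+334 + 1,080 = 50,344 kg.
Stage 1: m₀ = 50,344 kg, m_f = 50,344 − 39,800 = 10,544 kg; Δv = 339×9.80665×ln(4.775) = 3324.5×1.5633 ≈ 5197 m/s.
Stage 2: m₀ = 6,574 kg, m_f = 6,574 − 5,160 = 1,414 kg; Δv = 355×9.80665×ln(4.649) = 3481.4×1.5367 ≈ 5350 m/s.
Total Δv = 5197 + 5350 = 10547 m/s.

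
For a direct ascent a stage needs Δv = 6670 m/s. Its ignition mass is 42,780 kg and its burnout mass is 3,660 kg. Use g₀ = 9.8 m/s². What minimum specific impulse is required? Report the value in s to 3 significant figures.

ln(m₀/m_f) = ln(42780/3660) = ln(11.69) = 2.4586.
v_e = Δv / ln(m₀/m_f) = 6670 / 2.4586 = 2712.9 m/s.
Isp = v_e / g₀ = 2712.9 / 9.8 = 276.8 s.

Isp ≈ 277 s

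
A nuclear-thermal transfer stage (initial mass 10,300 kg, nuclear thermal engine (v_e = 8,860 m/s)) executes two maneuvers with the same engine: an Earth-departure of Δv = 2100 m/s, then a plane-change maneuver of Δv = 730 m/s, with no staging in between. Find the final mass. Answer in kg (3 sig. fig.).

final mass ≈ 7480 kg

After the first burn: m = 10300 × exp(−2100/8860.0) = 10300 × 0.78898 = 8,126.49 kg.
After the second burn: m = 8,126.49 × exp(−730/8860.0) = 8,126.49 × 0.92091 = 7,483.77 kg.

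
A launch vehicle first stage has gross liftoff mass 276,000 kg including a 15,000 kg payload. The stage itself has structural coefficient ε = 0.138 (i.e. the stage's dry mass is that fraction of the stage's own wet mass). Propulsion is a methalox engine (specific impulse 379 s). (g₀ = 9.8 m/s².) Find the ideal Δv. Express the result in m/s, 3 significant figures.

Δv ≈ 6270 m/s

Stage wet mass = m₀ − payload = 276,000 − 15,000 = 261,000 kg.
Stage dry mass = ε × stage wet mass = 0.138 × 261,000 = 36,018 kg.
Burnout mass m_f = stage dry + payload = 36,018 + 15,000 = 51,018 kg.
v_e = Isp · g₀ = 379 × 9.8 = 3714.2 m/s.
Δv = v_e · ln(276,000/51,018) = 3714.2 × ln(5.41) = 3714.2 × 1.6882 ≈ 6270 m/s.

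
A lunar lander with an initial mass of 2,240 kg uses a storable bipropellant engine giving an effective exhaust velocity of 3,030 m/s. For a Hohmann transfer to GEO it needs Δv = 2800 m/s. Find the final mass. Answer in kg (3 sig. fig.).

final mass ≈ 889 kg

From the ideal rocket equation, m₀/m_f = exp(Δv / v_e) = exp(2800 / 3030.0) = exp(0.9241) = 2.5196.
m_f = m₀ / 2.5196 = 2,240 / 2.5196 = 889.03 kg.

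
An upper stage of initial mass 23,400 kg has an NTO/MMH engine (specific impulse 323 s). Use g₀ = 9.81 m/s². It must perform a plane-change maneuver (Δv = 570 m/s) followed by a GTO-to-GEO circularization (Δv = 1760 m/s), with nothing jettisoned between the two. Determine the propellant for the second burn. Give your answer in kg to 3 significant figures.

v_e = Isp · g₀ = 323 × 9.81 = 3168.6 m/s.
After the first burn: m = 23400 × exp(−570/3168.6) = 23400 × 0.83536 = 19,547.4 kg.
After the second burn: m = 19,547.4 × exp(−1760/3168.6) = 19,547.4 × 0.57382 = 11,216.7 kg.
Second-burn propellant = 19,547.4 − 11,216.7 = 8,330.7 kg.

propellant for the second burn ≈ 8330 kg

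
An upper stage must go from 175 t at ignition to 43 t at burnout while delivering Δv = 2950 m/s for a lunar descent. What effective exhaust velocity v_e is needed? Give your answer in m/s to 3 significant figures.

ln(m₀/m_f) = ln(175000/43000) = ln(4.07) = 1.4036.
From the ideal rocket equation, v_e = Δv / ln(m₀/m_f) = 2950 / 1.4036 = 2101.8 m/s.

v_e ≈ 2100 m/s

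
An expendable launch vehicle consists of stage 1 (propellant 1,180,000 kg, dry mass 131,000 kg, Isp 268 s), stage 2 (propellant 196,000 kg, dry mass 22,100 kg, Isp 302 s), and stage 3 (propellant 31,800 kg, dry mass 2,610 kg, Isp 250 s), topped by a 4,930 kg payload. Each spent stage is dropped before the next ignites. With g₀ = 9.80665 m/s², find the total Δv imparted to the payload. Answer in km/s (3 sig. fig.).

Ignition mass of stage 1 = 1,180,000+131,000 + 196,000+22,100 + 31,800+2,610 + 4,930 = 1,568,440 kg.
Stage 1: m₀ = 1,568,440 kg, m_f = 1,568,440 − 1,180,000 = 388,440 kg; Δv = 268×9.80665×ln(4.038) = 2628.2×1.3957 ≈ 3668 m/s.
Stage 2: m₀ = 257,440 kg, m_f = 257,440 − 196,000 = 61,440 kg; Δv = 302×9.80665×ln(4.19) = 2961.6×1.4327 ≈ 4243 m/s.
Stage 3: m₀ = 39,340 kg, m_f = 39,340 − 31,800 = 7,540 kg; Δv = 250×9.80665×ln(5.218) = 2451.7×1.6520 ≈ 4050 m/s.
Total Δv = 3668 + 4243 + 4050 = 11961 m/s.

Δv ≈ 12.0 km/s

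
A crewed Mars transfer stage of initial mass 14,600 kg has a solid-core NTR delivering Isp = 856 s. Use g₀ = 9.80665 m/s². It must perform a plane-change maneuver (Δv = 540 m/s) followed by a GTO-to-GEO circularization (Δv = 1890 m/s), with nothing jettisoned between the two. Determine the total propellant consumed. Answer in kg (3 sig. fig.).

total propellant consumed ≈ 3670 kg

v_e = Isp · g₀ = 856 × 9.80665 = 8394.5 m/s.
After the first burn: m = 14600 × exp(−540/8394.5) = 14600 × 0.93770 = 13,690.4 kg.
After the second burn: m = 13,690.4 × exp(−1890/8394.5) = 13,690.4 × 0.79840 = 10,930.4 kg.
Total propellant = m₀ − m_final = 14600 − 10,930.4 = 3,669.6 kg.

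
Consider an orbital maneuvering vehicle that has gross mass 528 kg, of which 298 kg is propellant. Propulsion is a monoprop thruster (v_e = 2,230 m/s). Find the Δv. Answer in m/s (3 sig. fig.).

m_f = m₀ − m_prop = 528 − 298 = 230 kg.
From the ideal rocket equation, Δv = v_e · ln(m₀/m_f) = 2230.0 × ln(2.296) = 2230.0 × 0.8310 ≈ 1853.2 m/s.

Δv ≈ 1850 m/s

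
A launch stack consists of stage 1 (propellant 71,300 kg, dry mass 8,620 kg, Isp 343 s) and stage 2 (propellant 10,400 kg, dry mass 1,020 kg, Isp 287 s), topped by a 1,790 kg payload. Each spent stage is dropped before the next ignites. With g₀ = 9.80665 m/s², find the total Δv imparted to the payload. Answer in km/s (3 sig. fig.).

Δv ≈ 9.24 km/s

Ignition mass of stage 1 = 71,300+8,620 + 10,400+1,020 + 1,790 = 93,130 kg.
Stage 1: m₀ = 93,130 kg, m_f = 93,130 − 71,300 = 21,830 kg; Δv = 343×9.80665×ln(4.266) = 3363.7×1.4507 ≈ 4880 m/s.
Stage 2: m₀ = 13,210 kg, m_f = 13,210 − 10,400 = 2,810 kg; Δv = 287×9.80665×ln(4.701) = 2814.5×1.5478 ≈ 4356 m/s.
Total Δv = 4880 + 4356 = 9236 m/s.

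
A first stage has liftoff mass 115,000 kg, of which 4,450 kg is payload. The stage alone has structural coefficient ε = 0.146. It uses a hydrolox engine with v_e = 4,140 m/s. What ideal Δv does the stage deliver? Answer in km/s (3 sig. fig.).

Δv ≈ 7.12 km/s

Stage wet mass = m₀ − payload = 115,000 − 4,450 = 110,550 kg.
Stage dry mass = ε × stage wet mass = 0.146 × 110,550 = 16,140.3 kg.
Burnout mass m_f = stage dry + payload = 16,140.3 + 4,450 = 20,590.3 kg.
Using Δv = v_e ln(m₀/m_f): Δv = v_e · ln(115,000/20,590.3) = 4140.0 × ln(5.585) = 4140.0 × 1.7201 ≈ 7121 m/s.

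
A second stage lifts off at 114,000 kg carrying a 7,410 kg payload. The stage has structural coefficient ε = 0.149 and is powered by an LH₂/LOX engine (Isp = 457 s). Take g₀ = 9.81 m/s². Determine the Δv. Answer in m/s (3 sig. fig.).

Δv ≈ 7120 m/s

Stage wet mass = m₀ − payload = 114,000 − 7,410 = 106,590 kg.
Stage dry mass = ε × stage wet mass = 0.149 × 106,590 = 15,881.9 kg.
Burnout mass m_f = stage dry + payload = 15,881.9 + 7,410 = 23,291.9 kg.
v_e = Isp · g₀ = 457 × 9.81 = 4483.2 m/s.
Δv = v_e · ln(114,000/23,291.9) = 4483.2 × ln(4.894) = 4483.2 × 1.5881 ≈ 7120 m/s.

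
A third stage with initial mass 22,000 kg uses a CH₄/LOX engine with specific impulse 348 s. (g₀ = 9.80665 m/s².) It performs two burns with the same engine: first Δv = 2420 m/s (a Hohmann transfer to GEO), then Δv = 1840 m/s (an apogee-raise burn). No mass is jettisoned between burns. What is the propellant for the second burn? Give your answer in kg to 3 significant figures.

v_e = Isp · g₀ = 348 × 9.80665 = 3412.7 m/s.
After the first burn: m = 22000 × exp(−2420/3412.7) = 22000 × 0.49208 = 10,825.8 kg.
After the second burn: m = 10,825.8 × exp(−1840/3412.7) = 10,825.8 × 0.58324 = 6,314.04 kg.
Second-burn propellant = 10,825.8 − 6,314.04 = 4,511.76 kg.

propellant for the second burn ≈ 4510 kg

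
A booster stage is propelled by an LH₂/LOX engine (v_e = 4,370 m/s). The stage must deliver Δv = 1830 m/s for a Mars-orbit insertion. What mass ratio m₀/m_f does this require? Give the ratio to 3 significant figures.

From the ideal rocket equation, m₀/m_f = exp(Δv / v_e) = exp(1830 / 4370.0) = exp(0.4188) = 1.5201.

mass ratio ≈ 1.52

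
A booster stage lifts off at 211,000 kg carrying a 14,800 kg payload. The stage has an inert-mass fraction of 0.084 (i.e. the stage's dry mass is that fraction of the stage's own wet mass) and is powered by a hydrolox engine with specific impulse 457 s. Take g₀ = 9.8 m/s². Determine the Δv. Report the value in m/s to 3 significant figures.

Δv ≈ 8550 m/s

Stage wet mass = m₀ − payload = 211,000 − 14,800 = 196,200 kg.
Stage dry mass = ε × stage wet mass = 0.084 × 196,200 = 16,480.8 kg.
Burnout mass m_f = stage dry + payload = 16,480.8 + 14,800 = 31,280.8 kg.
v_e = Isp · g₀ = 457 × 9.8 = 4478.6 m/s.
Δv = v_e · ln(211,000/31,280.8) = 4478.6 × ln(6.745) = 4478.6 × 1.9089 ≈ 8549 m/s.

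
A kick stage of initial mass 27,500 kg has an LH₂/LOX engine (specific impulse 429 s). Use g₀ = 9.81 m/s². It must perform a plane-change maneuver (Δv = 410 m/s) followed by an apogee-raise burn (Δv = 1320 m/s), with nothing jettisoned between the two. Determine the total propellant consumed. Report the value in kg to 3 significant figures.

v_e = Isp · g₀ = 429 × 9.81 = 4208.5 m/s.
After the first burn: m = 27500 × exp(−410/4208.5) = 27500 × 0.90717 = 24,947.2 kg.
After the second burn: m = 24,947.2 × exp(−1320/4208.5) = 24,947.2 × 0.73077 = 18,230.7 kg.
Total propellant = m₀ − m_final = 27500 − 18,230.7 = 9,269.3 kg.

total propellant consumed ≈ 9270 kg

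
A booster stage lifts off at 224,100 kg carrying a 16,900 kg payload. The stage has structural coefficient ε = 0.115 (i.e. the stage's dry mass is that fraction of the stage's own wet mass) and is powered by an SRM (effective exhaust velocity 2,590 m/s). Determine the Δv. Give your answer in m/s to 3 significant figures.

Stage wet mass = m₀ − payload = 224,100 − 16,900 = 207,200 kg.
Stage dry mass = ε × stage wet mass = 0.115 × 207,200 = 23,828 kg.
Burnout mass m_f = stage dry + payload = 23,828 + 16,900 = 40,728 kg.
Using Δv = v_e ln(m₀/m_f): Δv = v_e · ln(224,100/40,728) = 2590.0 × ln(5.502) = 2590.0 × 1.7052 ≈ 4416 m/s.

Δv ≈ 4420 m/s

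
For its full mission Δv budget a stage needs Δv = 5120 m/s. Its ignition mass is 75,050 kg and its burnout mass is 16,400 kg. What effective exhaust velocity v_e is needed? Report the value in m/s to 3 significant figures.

ln(m₀/m_f) = ln(75050/16400) = ln(4.576) = 1.5209.
Rocket equation: v_e = Δv / ln(m₀/m_f) = 5120 / 1.5209 = 3366.5 m/s.

v_e ≈ 3370 m/s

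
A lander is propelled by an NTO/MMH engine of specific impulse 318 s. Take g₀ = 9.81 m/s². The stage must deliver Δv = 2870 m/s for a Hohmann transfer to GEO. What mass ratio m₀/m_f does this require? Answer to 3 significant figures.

mass ratio ≈ 2.51

v_e = Isp · g₀ = 318 × 9.81 = 3119.6 m/s.
Using Δv = v_e ln(m₀/m_f): m₀/m_f = exp(Δv / v_e) = exp(2870 / 3119.6) = exp(0.9200) = 2.5093.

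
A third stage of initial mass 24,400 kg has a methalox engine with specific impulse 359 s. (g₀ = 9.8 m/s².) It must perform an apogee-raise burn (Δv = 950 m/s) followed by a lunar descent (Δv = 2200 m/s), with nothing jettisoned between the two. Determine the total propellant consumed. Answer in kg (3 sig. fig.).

v_e = Isp · g₀ = 359 × 9.8 = 3518.2 m/s.
After the first burn: m = 24400 × exp(−950/3518.2) = 24400 × 0.76336 = 18,626 kg.
After the second burn: m = 18,626 × exp(−2200/3518.2) = 18,626 × 0.53509 = 9,966.59 kg.
Total propellant = m₀ − m_final = 24400 − 9,966.59 = 14,433.41 kg.

total propellant consumed ≈ 14400 kg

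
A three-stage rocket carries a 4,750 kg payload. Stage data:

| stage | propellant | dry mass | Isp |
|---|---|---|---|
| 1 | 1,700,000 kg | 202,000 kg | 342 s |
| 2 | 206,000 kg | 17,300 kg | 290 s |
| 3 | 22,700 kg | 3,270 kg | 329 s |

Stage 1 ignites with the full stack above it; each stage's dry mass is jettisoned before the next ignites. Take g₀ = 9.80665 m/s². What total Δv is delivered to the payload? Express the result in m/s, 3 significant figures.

Ignition mass of stage 1 = 1,700,000+202,000 + 206,000+17,300 + 22,700+3,270 + 4,750 = 2,156,020 kg.
Stage 1: m₀ = 2,156,020 kg, m_f = 2,156,020 − 1,700,000 = 456,020 kg; Δv = 342×9.80665×ln(4.728) = 3353.9×1.5535 ≈ 5210 m/s.
Stage 2: m₀ = 254,020 kg, m_f = 254,020 − 206,000 = 48,020 kg; Δv = 290×9.80665×ln(5.29) = 2843.9×1.6658 ≈ 4737 m/s.
Stage 3: m₀ = 30,720 kg, m_f = 30,720 − 22,700 = 8,020 kg; Δv = 329×9.80665×ln(3.83) = 3226.4×1.3430 ≈ 4333 m/s.
Total Δv = 5210 + 4737 + 4333 = 14280 m/s.

Δv ≈ 14300 m/s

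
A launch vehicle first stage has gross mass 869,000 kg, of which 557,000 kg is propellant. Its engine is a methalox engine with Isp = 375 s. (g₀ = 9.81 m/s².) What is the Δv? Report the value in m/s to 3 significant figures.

v_e = Isp · g₀ = 375 × 9.81 = 3678.8 m/s.
m_f = m₀ − m_prop = 869,000 − 557,000 = 312,000 kg.
Using Δv = v_e ln(m₀/m_f): Δv = v_e · ln(m₀/m_f) = 3678.8 × ln(2.785) = 3678.8 × 1.0243 ≈ 3768.3 m/s.

Δv ≈ 3770 m/s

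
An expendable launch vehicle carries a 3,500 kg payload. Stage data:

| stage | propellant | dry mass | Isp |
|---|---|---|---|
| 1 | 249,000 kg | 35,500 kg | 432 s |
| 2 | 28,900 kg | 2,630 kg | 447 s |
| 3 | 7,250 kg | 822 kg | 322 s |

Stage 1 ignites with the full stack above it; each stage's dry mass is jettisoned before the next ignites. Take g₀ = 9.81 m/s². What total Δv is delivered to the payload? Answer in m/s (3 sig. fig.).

Δv ≈ 14000 m/s

Ignition mass of stage 1 = 249,000+35,500 + 28,900+2,630 + 7,250+822 + 3,500 = 327,602 kg.
Stage 1: m₀ = 327,602 kg, m_f = 327,602 − 249,000 = 78,602 kg; Δv = 432×9.81×ln(4.168) = 4237.9×1.4274 ≈ 6049 m/s.
Stage 2: m₀ = 43,102 kg, m_f = 43,102 − 28,900 = 14,202 kg; Δv = 447×9.81×ln(3.035) = 4385.1×1.1102 ≈ 4868 m/s.
Stage 3: m₀ = 11,572 kg, m_f = 11,572 − 7,250 = 4,322 kg; Δv = 322×9.81×ln(2.677) = 3158.8×0.9849 ≈ 3111 m/s.
Total Δv = 6049 + 4868 + 3111 = 14028 m/s.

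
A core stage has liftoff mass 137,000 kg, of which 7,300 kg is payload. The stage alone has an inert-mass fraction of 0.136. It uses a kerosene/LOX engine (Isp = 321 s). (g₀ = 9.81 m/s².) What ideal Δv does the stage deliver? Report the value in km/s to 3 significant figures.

Stage wet mass = m₀ − payload = 137,000 − 7,300 = 129,700 kg.
Stage dry mass = ε × stage wet mass = 0.136 × 129,700 = 17,639.2 kg.
Burnout mass m_f = stage dry + payload = 17,639.2 + 7,300 = 24,939.2 kg.
v_e = Isp · g₀ = 321 × 9.81 = 3149.0 m/s.
Δv = v_e · ln(137,000/24,939.2) = 3149.0 × ln(5.493) = 3149.0 × 1.7035 ≈ 5364 m/s.

Δv ≈ 5.36 km/s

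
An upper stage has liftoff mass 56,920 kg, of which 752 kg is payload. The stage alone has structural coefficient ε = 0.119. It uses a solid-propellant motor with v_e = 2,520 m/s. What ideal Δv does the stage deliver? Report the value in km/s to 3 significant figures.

Δv ≈ 5.13 km/s

Stage wet mass = m₀ − payload = 56,920 − 752 = 56,168 kg.
Stage dry mass = ε × stage wet mass = 0.119 × 56,168 = 6,683.99 kg.
Burnout mass m_f = stage dry + payload = 6,683.99 + 752 = 7,435.99 kg.
By the Tsiolkovsky rocket equation, Δv = v_e · ln(56,920/7,435.99) = 2520.0 × ln(7.655) = 2520.0 × 2.0353 ≈ 5129 m/s.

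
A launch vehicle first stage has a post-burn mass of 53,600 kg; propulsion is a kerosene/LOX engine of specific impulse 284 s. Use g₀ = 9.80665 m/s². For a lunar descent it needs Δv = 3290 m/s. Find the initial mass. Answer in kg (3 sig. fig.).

v_e = Isp · g₀ = 284 × 9.80665 = 2785.1 m/s.
By the Tsiolkovsky rocket equation, m₀/m_f = exp(Δv / v_e) = exp(3290 / 2785.1) = exp(1.1813) = 3.2586.
m₀ = m_f × 3.2586 = 53,600 × 3.2586 = 174,661 kg.

initial mass ≈ 175000 kg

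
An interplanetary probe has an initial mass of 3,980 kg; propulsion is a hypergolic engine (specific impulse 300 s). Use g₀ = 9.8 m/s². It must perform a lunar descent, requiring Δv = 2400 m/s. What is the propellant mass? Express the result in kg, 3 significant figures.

v_e = Isp · g₀ = 300 × 9.8 = 2940.0 m/s.
m₀/m_f = exp(Δv / v_e) = exp(2400 / 2940.0) = exp(0.8163) = 2.2622.
m_f = 3,980 / 2.2622 = 1,759.35 kg, so propellant = m₀ − m_f = 3,980 − 1,759.35 = 2,220.65 kg.

propellant mass ≈ 2220 kg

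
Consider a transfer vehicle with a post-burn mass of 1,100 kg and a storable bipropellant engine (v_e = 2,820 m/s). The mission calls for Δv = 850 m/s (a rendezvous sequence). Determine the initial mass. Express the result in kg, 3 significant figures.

Using Δv = v_e ln(m₀/m_f): m₀/m_f = exp(Δv / v_e) = exp(850 / 2820.0) = exp(0.3014) = 1.3518.
m₀ = m_f × 1.3518 = 1,100 × 1.3518 = 1,486.98 kg.

initial mass ≈ 1490 kg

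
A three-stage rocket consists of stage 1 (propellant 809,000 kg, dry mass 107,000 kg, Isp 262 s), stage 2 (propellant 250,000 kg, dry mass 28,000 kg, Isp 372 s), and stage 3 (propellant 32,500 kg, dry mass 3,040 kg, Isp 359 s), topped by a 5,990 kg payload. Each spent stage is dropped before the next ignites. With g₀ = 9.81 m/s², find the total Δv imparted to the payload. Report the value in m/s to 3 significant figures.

Δv ≈ 13700 m/s

Ignition mass of stage 1 = 809,000+107,000 + 250,000+28,000 + 32,500+3,040 + 5,990 = 1,235,530 kg.
Stage 1: m₀ = 1,235,530 kg, m_f = 1,235,530 − 809,000 = 426,530 kg; Δv = 262×9.81×ln(2.897) = 2570.2×1.0636 ≈ 2734 m/s.
Stage 2: m₀ = 319,530 kg, m_f = 319,530 − 250,000 = 69,530 kg; Δv = 372×9.81×ln(4.596) = 3649.3×1.5251 ≈ 5566 m/s.
Stage 3: m₀ = 41,530 kg, m_f = 41,530 − 32,500 = 9,030 kg; Δv = 359×9.81×ln(4.599) = 3521.8×1.5259 ≈ 5374 m/s.
Total Δv = 2734 + 5566 + 5374 = 13674 m/s.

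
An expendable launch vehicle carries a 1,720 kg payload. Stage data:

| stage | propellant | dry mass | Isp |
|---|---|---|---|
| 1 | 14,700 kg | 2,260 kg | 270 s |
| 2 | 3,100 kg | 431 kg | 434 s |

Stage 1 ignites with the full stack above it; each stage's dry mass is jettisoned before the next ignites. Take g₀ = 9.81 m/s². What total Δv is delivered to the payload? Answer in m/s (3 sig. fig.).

Δv ≈ 6670 m/s

Ignition mass of stage 1 = 14,700+2,260 + 3,100+431 + 1,720 = 22,211 kg.
Stage 1: m₀ = 22,211 kg, m_f = 22,211 − 14,700 = 7,511 kg; Δv = 270×9.81×ln(2.957) = 2648.7×1.0842 ≈ 2872 m/s.
Stage 2: m₀ = 5,251 kg, m_f = 5,251 − 3,100 = 2,151 kg; Δv = 434×9.81×ln(2.441) = 4257.5×0.8925 ≈ 3800 m/s.
Total Δv = 2872 + 3800 = 6672 m/s.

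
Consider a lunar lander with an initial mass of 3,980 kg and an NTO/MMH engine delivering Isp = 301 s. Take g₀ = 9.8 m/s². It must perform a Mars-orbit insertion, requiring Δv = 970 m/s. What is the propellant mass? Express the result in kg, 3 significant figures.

v_e = Isp · g₀ = 301 × 9.8 = 2949.8 m/s.
m₀/m_f = exp(Δv / v_e) = exp(970 / 2949.8) = exp(0.3288) = 1.3893.
m_f = 3,980 / 1.3893 = 2,864.75 kg, so propellant = m₀ − m_f = 3,980 − 2,864.75 = 1,115.25 kg.

propellant mass ≈ 1120 kg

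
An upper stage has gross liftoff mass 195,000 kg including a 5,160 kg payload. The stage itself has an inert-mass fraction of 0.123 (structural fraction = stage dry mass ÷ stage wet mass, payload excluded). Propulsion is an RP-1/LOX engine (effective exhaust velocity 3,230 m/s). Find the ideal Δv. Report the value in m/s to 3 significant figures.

Stage wet mass = m₀ − payload = 195,000 − 5,160 = 189,840 kg.
Stage dry mass = ε × stage wet mass = 0.123 × 189,840 = 23,350.3 kg.
Burnout mass m_f = stage dry + payload = 23,350.3 + 5,160 = 28,510.3 kg.
From the ideal rocket equation, Δv = v_e · ln(195,000/28,510.3) = 3230.0 × ln(6.84) = 3230.0 × 1.9227 ≈ 6210 m/s.

Δv ≈ 6210 m/s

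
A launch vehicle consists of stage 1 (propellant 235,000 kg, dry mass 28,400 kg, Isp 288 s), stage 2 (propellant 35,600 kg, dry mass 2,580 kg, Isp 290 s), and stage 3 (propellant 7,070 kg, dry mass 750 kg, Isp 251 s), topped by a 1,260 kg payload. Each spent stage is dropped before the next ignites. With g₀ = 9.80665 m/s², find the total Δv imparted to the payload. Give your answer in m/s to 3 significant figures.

Δv ≈ 11700 m/s

Ignition mass of stage 1 = 235,000+28,400 + 35,600+2,580 + 7,070+750 + 1,260 = 310,660 kg.
Stage 1: m₀ = 310,660 kg, m_f = 310,660 − 235,000 = 75,660 kg; Δv = 288×9.80665×ln(4.106) = 2824.3×1.4124 ≈ 3989 m/s.
Stage 2: m₀ = 47,260 kg, m_f = 47,260 − 35,600 = 11,660 kg; Δv = 290×9.80665×ln(4.053) = 2843.9×1.3995 ≈ 3980 m/s.
Stage 3: m₀ = 9,080 kg, m_f = 9,080 − 7,070 = 2,010 kg; Δv = 251×9.80665×ln(4.517) = 2461.5×1.5079 ≈ 3712 m/s.
Total Δv = 3989 + 3980 + 3712 = 11681 m/s.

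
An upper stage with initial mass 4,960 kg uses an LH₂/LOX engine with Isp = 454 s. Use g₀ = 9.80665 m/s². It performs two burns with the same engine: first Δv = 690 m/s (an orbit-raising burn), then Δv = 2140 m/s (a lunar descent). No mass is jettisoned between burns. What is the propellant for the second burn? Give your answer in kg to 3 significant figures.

propellant for the second burn ≈ 1620 kg

v_e = Isp · g₀ = 454 × 9.80665 = 4452.2 m/s.
After the first burn: m = 4960 × exp(−690/4452.2) = 4960 × 0.85643 = 4,247.89 kg.
After the second burn: m = 4,247.89 × exp(−2140/4452.2) = 4,247.89 × 0.61838 = 2,626.81 kg.
Second-burn propellant = 4,247.89 − 2,626.81 = 1,621.08 kg.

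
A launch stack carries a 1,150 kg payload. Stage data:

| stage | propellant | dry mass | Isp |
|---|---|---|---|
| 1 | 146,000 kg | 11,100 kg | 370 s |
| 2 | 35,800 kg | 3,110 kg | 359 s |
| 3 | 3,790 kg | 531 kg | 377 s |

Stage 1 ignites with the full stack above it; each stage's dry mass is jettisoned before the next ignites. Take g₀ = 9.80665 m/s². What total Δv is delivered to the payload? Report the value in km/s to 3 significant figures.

Ignition mass of stage 1 = 146,000+11,100 + 35,800+3,110 + 3,790+531 + 1,150 = 201,481 kg.
Stage 1: m₀ = 201,481 kg, m_f = 201,481 − 146,000 = 55,481 kg; Δv = 370×9.80665×ln(3.632) = 3628.5×1.2897 ≈ 4679 m/s.
Stage 2: m₀ = 44,381 kg, m_f = 44,381 − 35,800 = 8,581 kg; Δv = 359×9.80665×ln(5.172) = 3520.6×1.6433 ≈ 5785 m/s.
Stage 3: m₀ = 5,471 kg, m_f = 5,471 − 3,790 = 1,681 kg; Δv = 377×9.80665×ln(3.255) = 3697.1×1.1801 ≈ 4363 m/s.
Total Δv = 4679 + 5785 + 4363 = 14827 m/s.

Δv ≈ 14.8 km/s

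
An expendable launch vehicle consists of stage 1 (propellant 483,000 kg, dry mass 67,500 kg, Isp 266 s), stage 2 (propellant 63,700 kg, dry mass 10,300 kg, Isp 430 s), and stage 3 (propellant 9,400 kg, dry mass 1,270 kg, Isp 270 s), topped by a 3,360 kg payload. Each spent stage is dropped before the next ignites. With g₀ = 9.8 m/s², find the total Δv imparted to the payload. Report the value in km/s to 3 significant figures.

Δv ≈ 12.0 km/s

Ignition mass of stage 1 = 483,000+67,500 + 63,700+10,300 + 9,400+1,270 + 3,360 = 638,530 kg.
Stage 1: m₀ = 638,530 kg, m_f = 638,530 − 483,000 = 155,530 kg; Δv = 266×9.8×ln(4.106) = 2606.8×1.4123 ≈ 3682 m/s.
Stage 2: m₀ = 88,030 kg, m_f = 88,030 − 63,700 = 24,330 kg; Δv = 430×9.8×ln(3.618) = 4214.0×1.2860 ≈ 5419 m/s.
Stage 3: m₀ = 14,030 kg, m_f = 14,030 − 9,400 = 4,630 kg; Δv = 270×9.8×ln(3.03) = 2646.0×1.1086 ≈ 2933 m/s.
Total Δv = 3682 + 5419 + 2933 = 12034 m/s.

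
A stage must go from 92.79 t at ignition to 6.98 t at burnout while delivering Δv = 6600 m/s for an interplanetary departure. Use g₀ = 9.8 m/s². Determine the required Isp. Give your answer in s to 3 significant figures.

Isp ≈ 260 s

ln(m₀/m_f) = ln(92790/6980) = ln(13.29) = 2.5873.
Using Δv = v_e ln(m₀/m_f): v_e = Δv / ln(m₀/m_f) = 6600 / 2.5873 = 2550.9 m/s.
Isp = v_e / g₀ = 2550.9 / 9.8 = 260.3 s.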